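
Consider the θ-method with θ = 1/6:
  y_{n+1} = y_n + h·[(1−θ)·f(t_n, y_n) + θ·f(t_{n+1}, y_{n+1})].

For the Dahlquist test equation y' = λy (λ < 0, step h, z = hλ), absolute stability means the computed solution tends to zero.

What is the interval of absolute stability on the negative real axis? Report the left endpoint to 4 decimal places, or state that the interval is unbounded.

On y'=λy, z=hλ:
  y_{n+1} = y_n + z·[5/6·y_n + 1/6·y_{n+1}] ⇒ (1 − 1/6z)y_{n+1} = (1 + 5/6z)y_n
  Hence R(z) = (1 + 5/6z)/(1 − 1/6z).

Boundary: |R(x)|=1, x<0.
x=-1.1: |R|=0.0704
R=−1: 1+5/6x = −1+1/6x ⇒ -2/3x=2 ⇒ x=2/(-2/3)=-3.0000
Confirm numerically:
  x=-2.273: |R|=0.64850 <1
  x=-2.231: |R|=0.62629 <1
  x=-1.367: |R|=0.11334 <1
  x=-1.344: |R|=0.09804 <1
  x=-3.330: |R|=1.14148 >1
  x=-3.160: |R|=1.06987 >1
So |R|<1 on (-3.0000, 0).

(-3.0000, 0).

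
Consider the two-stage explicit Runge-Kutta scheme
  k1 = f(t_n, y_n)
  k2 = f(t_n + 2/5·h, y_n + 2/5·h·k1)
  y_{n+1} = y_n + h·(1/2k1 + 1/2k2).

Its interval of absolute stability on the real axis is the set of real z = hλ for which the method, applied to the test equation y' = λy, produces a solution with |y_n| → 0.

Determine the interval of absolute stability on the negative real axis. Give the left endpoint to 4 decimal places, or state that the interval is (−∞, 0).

With y'=λy (z=hλ):
  k1=λy_n ⇒ h·k1=z·y_n;  k2=λ(1+2/5z)y_n ⇒ h·k2=z(1+2/5z)y_n
  y_{n+1}/y_n = 1 + 1/2z + 1/2z(1+2/5z) = 1 + z + 1/5z²
  R(z) = 1 + z + 1/5z².

Find x<0 with |R(x)|<1.
x=-1.53: |R|=0.0618
R=1: x+1/5x²=0 ⇒ x=−5=-5.0000; min R=1−1/(4·1/5)=-0.2500>−1
Confirm numerically:
  x=-4.803: |R|=0.81076 <1
  x=-3.297: |R|=0.12296 <1
  x=-2.414: |R|=0.24852 <1
  x=-5.510: |R|=1.56202 >1
  x=-5.242: |R|=1.25371 >1
Interval (-5.0000, 0).

z∈(-5.0000,0).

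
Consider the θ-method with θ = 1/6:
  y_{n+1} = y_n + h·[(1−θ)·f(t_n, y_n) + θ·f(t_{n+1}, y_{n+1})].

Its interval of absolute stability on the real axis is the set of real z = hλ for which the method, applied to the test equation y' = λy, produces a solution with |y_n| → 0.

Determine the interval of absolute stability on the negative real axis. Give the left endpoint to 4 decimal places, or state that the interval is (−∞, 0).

On y'=λy, z=hλ:
  y_{n+1} = y_n + z·[5/6·y_n + 1/6·y_{n+1}] ⇒ (1 − 1/6z)y_{n+1} = (1 + 5/6z)y_n
  Hence R(z) = (1 + 5/6z)/(1 − 1/6z).

Boundary: |R(x)|=1, x<0.
x=-1.24: |R|=0.0276
R=−1: 1+5/6x = −1+1/6x ⇒ -2/3x=2 ⇒ x=2/(-2/3)=-3.0000
Confirm numerically:
  x=-2.845: |R|=0.92990 <1
  x=-2.539: |R|=0.78405 <1
  x=-2.490: |R|=0.75972 <1
  x=-2.107: |R|=0.55939 <1
  x=-3.570: |R|=1.23824 >1
  x=-3.275: |R|=1.11860 >1
  x=-3.253: |R|=1.10937 >1
So |R|<1 on (-3.0000, 0).

(-3.0000, 0).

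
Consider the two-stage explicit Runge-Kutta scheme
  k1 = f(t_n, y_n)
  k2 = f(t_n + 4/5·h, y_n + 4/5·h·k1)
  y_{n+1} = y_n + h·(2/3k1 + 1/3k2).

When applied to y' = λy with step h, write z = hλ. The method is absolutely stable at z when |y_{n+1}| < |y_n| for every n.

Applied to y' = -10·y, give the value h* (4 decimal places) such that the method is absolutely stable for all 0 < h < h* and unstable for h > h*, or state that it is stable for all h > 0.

(-3.7500,0); λ=-10 ⇒ h* = (15/4)/10 = 0.3750.

Test eqn y'=λy, z=hλ:
  k1=λy_n ⇒ h·k1=z·y_n;  k2=λ(1+4/5z)y_n ⇒ h·k2=z(1+4/5z)y_n
  y_{n+1}/y_n = 1 + 2/3z + 1/3z(1+4/5z) = 1 + z + 4/15z²
  ⇒ R(z) = 1 + z + 4/15z².

Need |R(x)|<1, x<0.
x=-0.45: |R|=0.6040
R=1: x+4/15x²=0 ⇒ x=−15/4=-3.7500; min R=1−1/(4·4/15)=0.0625>−1
Confirm numerically:
  x=-2.353: |R|=0.12343 <1
  x=-1.982: |R|=0.06555 <1
  x=-1.883: |R|=0.06252 <1
  x=-4.343: |R|=1.68677 >1
  x=-4.255: |R|=1.57301 >1
  x=-3.876: |R|=1.13023 >1
Stable set (-3.7500, 0).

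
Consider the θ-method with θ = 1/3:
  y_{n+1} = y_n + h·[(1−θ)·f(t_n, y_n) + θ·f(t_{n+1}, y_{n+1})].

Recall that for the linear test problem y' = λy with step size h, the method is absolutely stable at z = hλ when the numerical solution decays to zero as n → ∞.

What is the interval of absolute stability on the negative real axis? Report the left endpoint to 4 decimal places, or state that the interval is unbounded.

On y'=λy, z=hλ:
  y_{n+1} = y_n + z·[2/3·y_n + 1/3·y_{n+1}] ⇒ (1 − 1/3z)y_{n+1} = (1 + 2/3z)y_n
  ⇒ R(z) = (1 + 2/3z)/(1 − 1/3z).

Find x<0 with |R(x)|<1.
x=-1.73: |R|=0.0973
R=−1: 1+2/3x = −1+1/3x ⇒ -1/3x=2 ⇒ x=2/(-1/3)=-6.0000
Confirm numerically:
  x=-3.233: |R|=0.55607 <1
  x=-2.576: |R|=0.38594 <1
  x=-2.511: |R|=0.36690 <1
  x=-2.436: |R|=0.34437 <1
  x=-6.483: |R|=1.05093 >1
  x=-6.318: |R|=1.03413 >1
  x=-6.212: |R|=1.02301 >1
Stable set (-6.0000, 0).

z∈(-6.0000,0).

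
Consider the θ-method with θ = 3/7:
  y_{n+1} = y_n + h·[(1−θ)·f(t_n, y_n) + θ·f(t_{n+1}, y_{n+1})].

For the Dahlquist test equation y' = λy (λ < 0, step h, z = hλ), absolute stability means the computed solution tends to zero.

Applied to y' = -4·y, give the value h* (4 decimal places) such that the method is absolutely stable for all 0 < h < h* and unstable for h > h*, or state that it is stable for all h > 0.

(-14.0000,0); λ=-4 ⇒ h* = (14)/4 = 3.5000.

Set f=λy, z=hλ:
  y_{n+1} = y_n + z·[4/7·y_n + 3/7·y_{n+1}] ⇒ (1 − 3/7z)y_{n+1} = (1 + 4/7z)y_n
  Hence R(z) = (1 + 4/7z)/(1 − 3/7z).

Solve |R(x)|<1 on ℝ⁻.
x=-1.11: |R|=0.2478
R=−1: 1+4/7x = −1+3/7x ⇒ -1/7x=2 ⇒ x=2/(-1/7)=-14.0000
Confirm numerically:
  x=-12.290: |R|=0.96102 <1
  x=-11.569: |R|=0.94171 <1
  x=-10.120: |R|=0.89615 <1
  x=-6.151: |R|=0.69163 <1
  x=-14.310: |R|=1.00621 >1
  x=-14.190: |R|=1.00383 >1
Interval (-14.0000, 0).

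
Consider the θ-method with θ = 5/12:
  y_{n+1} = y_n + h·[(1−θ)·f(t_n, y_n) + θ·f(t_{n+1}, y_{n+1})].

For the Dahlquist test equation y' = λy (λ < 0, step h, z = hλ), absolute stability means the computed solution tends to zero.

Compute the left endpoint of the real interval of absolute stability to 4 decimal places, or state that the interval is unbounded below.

On y'=λy, z=hλ:
  y_{n+1} = y_n + z·[7/12·y_n + 5/12·y_{n+1}] ⇒ (1 − 5/12z)y_{n+1} = (1 + 7/12z)y_n
  so R(z) = (1 + 7/12z)/(1 − 5/12z).

Need |R(x)|<1, x<0.
x=-0.31: |R|=0.7255
R=−1: 1+7/12x = −1+5/12x ⇒ -1/6x=2 ⇒ x=2/(-1/6)=-12.0000
Confirm numerically:
  x=-10.924: |R|=0.96770 <1
  x=-8.992: |R|=0.89438 <1
  x=-7.037: |R|=0.78964 <1
  x=-4.969: |R|=0.61835 <1
  x=-12.422: |R|=1.01139 >1
  x=-12.276: |R|=1.00752 >1
  x=-12.250: |R|=1.00683 >1
Interval (-12.0000, 0).

z* = -12.0000.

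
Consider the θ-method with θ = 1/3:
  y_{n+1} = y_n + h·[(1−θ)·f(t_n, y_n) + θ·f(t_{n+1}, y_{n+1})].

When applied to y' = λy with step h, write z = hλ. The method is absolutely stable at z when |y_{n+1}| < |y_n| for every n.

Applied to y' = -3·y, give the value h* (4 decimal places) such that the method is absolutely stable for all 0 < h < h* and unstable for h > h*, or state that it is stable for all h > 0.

On y'=λy, z=hλ:
  y_{n+1} = y_n + z·[2/3·y_n + 1/3·y_{n+1}] ⇒ (1 − 1/3z)y_{n+1} = (1 + 2/3z)y_n
  R(z) = (1 + 2/3z)/(1 − 1/3z).

Solve |R(x)|<1 on ℝ⁻.
x=-1.2: |R|=0.1429
R=−1: 1+2/3x = −1+1/3x ⇒ -1/3x=2 ⇒ x=2/(-1/3)=-6.0000
Confirm numerically:
  x=-5.778: |R|=0.97471 <1
  x=-4.873: |R|=0.85685 <1
  x=-4.667: |R|=0.82614 <1
  x=-3.800: |R|=0.67647 <1
  x=-6.469: |R|=1.04953 >1
  x=-6.391: |R|=1.04164 >1
  x=-6.306: |R|=1.03288 >1
Interval (-6.0000, 0).

(-6.0000,0); λ=-3 ⇒ h* = (6)/3 = 2.0000.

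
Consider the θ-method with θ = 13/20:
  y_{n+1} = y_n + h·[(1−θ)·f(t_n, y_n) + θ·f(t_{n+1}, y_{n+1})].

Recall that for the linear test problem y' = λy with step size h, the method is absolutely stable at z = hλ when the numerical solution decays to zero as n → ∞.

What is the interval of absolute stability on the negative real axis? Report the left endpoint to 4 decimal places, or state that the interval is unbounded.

Test eqn y'=λy, z=hλ:
  y_{n+1} = y_n + z·[7/20·y_n + 13/20·y_{n+1}] ⇒ (1 − 13/20z)y_{n+1} = (1 + 7/20z)y_n
  so R(z) = (1 + 7/20z)/(1 − 13/20z).

Find x<0 with |R(x)|<1.
x=-1.75: |R|=0.1813
x=-2: |R|=0.1304
x=-10: |R|=0.3333
x=-100: |R|=0.5152
θ=13/20≥1/2 ⇒ |1+7/20x|<|1−13/20x| ∀x<0 ⇒ interval (−∞,0).

(−∞, 0) — no finite endpoint.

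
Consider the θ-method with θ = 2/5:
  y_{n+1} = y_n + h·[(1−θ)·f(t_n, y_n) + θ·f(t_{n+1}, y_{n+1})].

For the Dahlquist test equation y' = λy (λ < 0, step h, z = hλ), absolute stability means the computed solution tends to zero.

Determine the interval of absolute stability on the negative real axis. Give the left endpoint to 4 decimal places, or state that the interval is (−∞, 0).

Set f=λy, z=hλ:
  y_{n+1} = y_n + z·[3/5·y_n + 2/5·y_{n+1}] ⇒ (1 − 2/5z)y_{n+1} = (1 + 3/5z)y_n
  R(z) = (1 + 3/5z)/(1 − 2/5z).

Boundary: |R(x)|=1, x<0.
x=-1.11: |R|=0.2313
R=−1: 1+3/5x = −1+2/5x ⇒ -1/5x=2 ⇒ x=2/(-1/5)=-10.0000
Confirm numerically:
  x=-9.141: |R|=0.96310 <1
  x=-8.216: |R|=0.91676 <1
  x=-7.651: |R|=0.88430 <1
  x=-10.474: |R|=1.01827 >1
  x=-10.139: |R|=1.00550 >1
Stable set (-10.0000, 0).

(-10.0000, 0).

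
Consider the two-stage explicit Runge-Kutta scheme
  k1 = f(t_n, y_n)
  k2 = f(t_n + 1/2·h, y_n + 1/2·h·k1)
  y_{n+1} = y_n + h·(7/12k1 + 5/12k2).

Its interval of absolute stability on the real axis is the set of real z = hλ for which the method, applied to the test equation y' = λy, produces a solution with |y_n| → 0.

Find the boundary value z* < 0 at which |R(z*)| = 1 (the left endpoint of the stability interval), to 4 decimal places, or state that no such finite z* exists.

z* = -4.8000.

On y'=λy, z=hλ:
  k1=λy_n ⇒ h·k1=z·y_n;  k2=λ(1+1/2z)y_n ⇒ h·k2=z(1+1/2z)y_n
  y_{n+1}/y_n = 1 + 7/12z + 5/12z(1+1/2z) = 1 + z + 5/24z²
  so R(z) = 1 + z + 5/24z².

Need |R(x)|<1, x<0.
x=-1.42: |R|=0.0001
R=1: x+5/24x²=0 ⇒ x=−24/5=-4.8000; min R=1−1/(4·5/24)=-0.2000>−1
Confirm numerically:
  x=-4.465: |R|=0.68838 <1
  x=-4.263: |R|=0.52308 <1
  x=-4.157: |R|=0.44314 <1
  x=-5.384: |R|=1.65505 >1
  x=-5.158: |R|=1.38470 >1
  x=-5.069: |R|=1.28408 >1
Stable set (-4.8000, 0).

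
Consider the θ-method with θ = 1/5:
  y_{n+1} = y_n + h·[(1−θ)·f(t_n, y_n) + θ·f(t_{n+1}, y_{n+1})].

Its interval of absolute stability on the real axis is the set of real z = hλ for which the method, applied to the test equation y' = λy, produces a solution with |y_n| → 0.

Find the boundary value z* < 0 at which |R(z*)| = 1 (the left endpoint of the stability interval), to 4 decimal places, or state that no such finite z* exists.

On y'=λy, z=hλ:
  y_{n+1} = y_n + z·[4/5·y_n + 1/5·y_{n+1}] ⇒ (1 − 1/5z)y_{n+1} = (1 + 4/5z)y_n
  Hence R(z) = (1 + 4/5z)/(1 − 1/5z).

Need |R(x)|<1, x<0.
x=-1.66: |R|=0.2462
R=−1: 1+4/5x = −1+1/5x ⇒ -3/5x=2 ⇒ x=2/(-3/5)=-3.3333
Confirm numerically:
  x=-2.647: |R|=0.73074 <1
  x=-2.479: |R|=0.65731 <1
  x=-2.359: |R|=0.60280 <1
  x=-1.597: |R|=0.21040 <1
  x=-3.613: |R|=1.09741 >1
  x=-3.499: |R|=1.05848 >1
  x=-3.462: |R|=1.04562 >1
So |R|<1 on (-3.3333, 0).

z* = -3.3333.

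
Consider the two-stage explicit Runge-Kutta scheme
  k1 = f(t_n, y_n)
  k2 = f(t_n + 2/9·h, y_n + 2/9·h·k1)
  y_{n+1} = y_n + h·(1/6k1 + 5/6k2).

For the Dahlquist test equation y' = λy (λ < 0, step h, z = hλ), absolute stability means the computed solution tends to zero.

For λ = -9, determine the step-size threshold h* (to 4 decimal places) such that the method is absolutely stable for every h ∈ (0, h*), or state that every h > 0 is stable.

(-5.4000,0); λ=-9 ⇒ h* = (27/5)/9 = 0.6000.

Set f=λy, z=hλ:
  k1=λy_n ⇒ h·k1=z·y_n;  k2=λ(1+2/9z)y_n ⇒ h·k2=z(1+2/9z)y_n
  y_{n+1}/y_n = 1 + 1/6z + 5/6z(1+2/9z) = 1 + z + 5/27z²
  ⇒ R(z) = 1 + z + 5/27z².

Solve |R(x)|<1 on ℝ⁻.
x=-0.8: |R|=0.3185
R=1: x+5/27x²=0 ⇒ x=−27/5=-5.4000; min R=1−1/(4·5/27)=-0.3500>−1
Confirm numerically:
  x=-4.884: |R|=0.53331 <1
  x=-4.840: |R|=0.49807 <1
  x=-3.793: |R|=0.12877 <1
  x=-5.719: |R|=1.33784 >1
  x=-5.677: |R|=1.29121 >1
  x=-5.469: |R|=1.06988 >1
Interval (-5.4000, 0).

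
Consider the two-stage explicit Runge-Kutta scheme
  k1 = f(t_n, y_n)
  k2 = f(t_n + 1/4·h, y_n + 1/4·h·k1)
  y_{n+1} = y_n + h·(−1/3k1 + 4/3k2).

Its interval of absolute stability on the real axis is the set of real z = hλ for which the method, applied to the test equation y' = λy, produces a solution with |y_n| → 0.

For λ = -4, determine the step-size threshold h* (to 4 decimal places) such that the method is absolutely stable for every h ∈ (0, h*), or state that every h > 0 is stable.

Set f=λy, z=hλ:
  k1=λy_n ⇒ h·k1=z·y_n;  k2=λ(1+1/4z)y_n ⇒ h·k2=z(1+1/4z)y_n
  y_{n+1}/y_n = 1 − 1/3z + 4/3z(1+1/4z) = 1 + z + 1/3z²
  ⇒ R(z) = 1 + z + 1/3z².

Solve |R(x)|<1 on ℝ⁻.
x=-1.37: |R|=0.2556
R=1: x+1/3x²=0 ⇒ x=−3=-3.0000; min R=1−1/(4·1/3)=0.2500>−1
Confirm numerically:
  x=-2.266: |R|=0.44559 <1
  x=-2.183: |R|=0.40550 <1
  x=-1.789: |R|=0.27784 <1
  x=-1.382: |R|=0.25464 <1
  x=-3.430: |R|=1.49163 >1
  x=-3.422: |R|=1.48136 >1
  x=-3.207: |R|=1.22128 >1
So |R|<1 on (-3.0000, 0).

(-3.0000,0); λ=-4 ⇒ h* = (3)/4 = 0.7500.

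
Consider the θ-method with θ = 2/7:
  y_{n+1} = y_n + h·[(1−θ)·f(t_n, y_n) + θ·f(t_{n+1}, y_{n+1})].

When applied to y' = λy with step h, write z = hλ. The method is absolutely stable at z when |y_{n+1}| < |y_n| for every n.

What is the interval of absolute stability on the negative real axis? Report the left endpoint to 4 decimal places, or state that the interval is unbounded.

z∈(-4.6667,0).

Set f=λy, z=hλ:
  y_{n+1} = y_n + z·[5/7·y_n + 2/7·y_{n+1}] ⇒ (1 − 2/7z)y_{n+1} = (1 + 5/7z)y_n
  so R(z) = (1 + 5/7z)/(1 − 2/7z).

Solve |R(x)|<1 on ℝ⁻.
x=-0.73: |R|=0.3960
R=−1: 1+5/7x = −1+2/7x ⇒ -3/7x=2 ⇒ x=2/(-3/7)=-4.6667
Confirm numerically:
  x=-3.473: |R|=0.74322 <1
  x=-2.777: |R|=0.54843 <1
  x=-2.122: |R|=0.32106 <1
  x=-5.218: |R|=1.09486 >1
  x=-4.796: |R|=1.02338 >1
  x=-4.787: |R|=1.02178 >1
So |R|<1 on (-4.6667, 0).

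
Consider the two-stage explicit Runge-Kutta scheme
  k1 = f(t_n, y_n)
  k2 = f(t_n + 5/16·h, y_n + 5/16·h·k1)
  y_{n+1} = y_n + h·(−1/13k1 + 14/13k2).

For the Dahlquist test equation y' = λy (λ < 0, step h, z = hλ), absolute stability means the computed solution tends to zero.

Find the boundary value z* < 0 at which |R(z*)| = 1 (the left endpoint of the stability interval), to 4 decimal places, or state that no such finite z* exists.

Set f=λy, z=hλ:
  k1=λy_n ⇒ h·k1=z·y_n;  k2=λ(1+5/16z)y_n ⇒ h·k2=z(1+5/16z)y_n
  y_{n+1}/y_n = 1 − 1/13z + 14/13z(1+5/16z) = 1 + z + 35/104z²
  Hence R(z) = 1 + z + 35/104z².

Need |R(x)|<1, x<0.
x=-0.61: |R|=0.5152
R=1: x+35/104x²=0 ⇒ x=−104/35=-2.9714; min R=1−1/(4·35/104)=0.2571>−1
Confirm numerically:
  x=-2.052: |R|=0.36506 <1
  x=-1.511: |R|=0.25736 <1
  x=-1.442: |R|=0.25779 <1
  x=-1.405: |R|=0.25934 <1
  x=-3.221: |R|=1.27053 >1
  x=-3.047: |R|=1.07749 >1
  x=-3.006: |R|=1.03497 >1
So |R|<1 on (-2.9714, 0).

z* = -2.9714.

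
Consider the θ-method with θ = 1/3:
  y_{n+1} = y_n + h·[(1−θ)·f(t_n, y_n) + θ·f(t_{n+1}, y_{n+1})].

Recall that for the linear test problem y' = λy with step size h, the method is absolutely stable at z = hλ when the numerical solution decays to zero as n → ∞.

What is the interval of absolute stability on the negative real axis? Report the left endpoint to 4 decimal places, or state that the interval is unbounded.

(-6.0000, 0).

On y'=λy, z=hλ:
  y_{n+1} = y_n + z·[2/3·y_n + 1/3·y_{n+1}] ⇒ (1 − 1/3z)y_{n+1} = (1 + 2/3z)y_n
  R(z) = (1 + 2/3z)/(1 − 1/3z).

Boundary: |R(x)|=1, x<0.
x=-0.58: |R|=0.5140
R=−1: 1+2/3x = −1+1/3x ⇒ -1/3x=2 ⇒ x=2/(-1/3)=-6.0000
Confirm numerically:
  x=-5.725: |R|=0.96848 <1
  x=-4.143: |R|=0.74003 <1
  x=-3.113: |R|=0.52773 <1
  x=-2.659: |R|=0.40961 <1
  x=-6.313: |R|=1.03361 >1
  x=-6.309: |R|=1.03319 >1
  x=-6.149: |R|=1.01629 >1
So |R|<1 on (-6.0000, 0).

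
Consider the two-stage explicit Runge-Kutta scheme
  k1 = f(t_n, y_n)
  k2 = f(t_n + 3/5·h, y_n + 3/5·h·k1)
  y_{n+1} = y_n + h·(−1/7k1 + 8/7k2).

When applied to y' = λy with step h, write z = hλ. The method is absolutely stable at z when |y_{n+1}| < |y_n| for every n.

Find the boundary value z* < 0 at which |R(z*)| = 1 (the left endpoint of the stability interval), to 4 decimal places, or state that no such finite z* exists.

With y'=λy (z=hλ):
  k1=λy_n ⇒ h·k1=z·y_n;  k2=λ(1+3/5z)y_n ⇒ h·k2=z(1+3/5z)y_n
  y_{n+1}/y_n = 1 − 1/7z + 8/7z(1+3/5z) = 1 + z + 24/35z²
  Hence R(z) = 1 + z + 24/35z².

Solve |R(x)|<1 on ℝ⁻.
x=-1.42: |R|=0.9627
R=1: x+24/35x²=0 ⇒ x=−35/24=-1.4583; min R=1−1/(4·24/35)=0.6354>−1
Confirm numerically:
  x=-1.430: |R|=0.97222 <1
  x=-1.415: |R|=0.95795 <1
  x=-1.094: |R|=0.72669 <1
  x=-1.017: |R|=0.69223 <1
  x=-1.960: |R|=1.67424 >1
  x=-1.524: |R|=1.06862 >1
So |R|<1 on (-1.4583, 0).

left endpoint -1.4583.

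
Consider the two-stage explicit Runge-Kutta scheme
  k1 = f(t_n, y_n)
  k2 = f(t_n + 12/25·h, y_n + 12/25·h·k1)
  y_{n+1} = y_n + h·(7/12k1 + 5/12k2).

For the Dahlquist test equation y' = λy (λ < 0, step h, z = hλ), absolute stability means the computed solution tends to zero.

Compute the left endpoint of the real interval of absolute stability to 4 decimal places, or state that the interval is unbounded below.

With y'=λy (z=hλ):
  k1=λy_n ⇒ h·k1=z·y_n;  k2=λ(1+12/25z)y_n ⇒ h·k2=z(1+12/25z)y_n
  y_{n+1}/y_n = 1 + 7/12z + 5/12z(1+12/25z) = 1 + z + 1/5z²
  Hence R(z) = 1 + z + 1/5z².

Need |R(x)|<1, x<0.
x=-0.91: |R|=0.2556
R=1: x+1/5x²=0 ⇒ x=−5=-5.0000; min R=1−1/(4·1/5)=-0.2500>−1
Confirm numerically:
  x=-4.947: |R|=0.94756 <1
  x=-4.616: |R|=0.64549 <1
  x=-3.038: |R|=0.19211 <1
  x=-2.404: |R|=0.24816 <1
  x=-5.333: |R|=1.35518 >1
  x=-5.279: |R|=1.29457 >1
Interval (-5.0000, 0).

z* = -5.0000.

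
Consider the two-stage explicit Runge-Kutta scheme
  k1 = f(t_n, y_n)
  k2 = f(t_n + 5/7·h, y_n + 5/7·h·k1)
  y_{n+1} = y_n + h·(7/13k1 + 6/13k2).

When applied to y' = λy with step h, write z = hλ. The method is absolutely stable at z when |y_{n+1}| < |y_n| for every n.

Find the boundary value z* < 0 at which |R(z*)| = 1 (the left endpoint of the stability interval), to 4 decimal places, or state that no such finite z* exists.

With y'=λy (z=hλ):
  k1=λy_n ⇒ h·k1=z·y_n;  k2=λ(1+5/7z)y_n ⇒ h·k2=z(1+5/7z)y_n
  y_{n+1}/y_n = 1 + 7/13z + 6/13z(1+5/7z) = 1 + z + 30/91z²
  ⇒ R(z) = 1 + z + 30/91z².

Boundary: |R(x)|=1, x<0.
x=-0.4: |R|=0.6527
R=1: x+30/91x²=0 ⇒ x=−91/30=-3.0333; min R=1−1/(4·30/91)=0.2417>−1
Confirm numerically:
  x=-2.808: |R|=0.79141 <1
  x=-2.517: |R|=0.57156 <1
  x=-2.131: |R|=0.36609 <1
  x=-1.891: |R|=0.28786 <1
  x=-3.379: |R|=1.38506 >1
  x=-3.306: |R|=1.29718 >1
  x=-3.199: |R|=1.17471 >1
Stable set (-3.0333, 0).

left endpoint -3.0333.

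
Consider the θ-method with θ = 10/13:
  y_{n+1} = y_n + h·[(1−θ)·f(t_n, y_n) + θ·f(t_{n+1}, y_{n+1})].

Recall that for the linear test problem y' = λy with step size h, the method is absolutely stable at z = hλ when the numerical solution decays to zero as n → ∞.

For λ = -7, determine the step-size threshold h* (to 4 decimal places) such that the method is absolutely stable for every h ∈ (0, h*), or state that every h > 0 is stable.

Test eqn y'=λy, z=hλ:
  y_{n+1} = y_n + z·[3/13·y_n + 10/13·y_{n+1}] ⇒ (1 − 10/13z)y_{n+1} = (1 + 3/13z)y_n
  Hence R(z) = (1 + 3/13z)/(1 − 10/13z).

Boundary: |R(x)|=1, x<0.
x=-0.49: |R|=0.6441
x=-2: |R|=0.2121
x=-10: |R|=0.1504
x=-100: |R|=0.2833
θ=10/13≥1/2 ⇒ |1+3/13x|<|1−10/13x| ∀x<0 ⇒ unbounded interval.

interval (−∞, 0). Any h>0 works for λ=-7.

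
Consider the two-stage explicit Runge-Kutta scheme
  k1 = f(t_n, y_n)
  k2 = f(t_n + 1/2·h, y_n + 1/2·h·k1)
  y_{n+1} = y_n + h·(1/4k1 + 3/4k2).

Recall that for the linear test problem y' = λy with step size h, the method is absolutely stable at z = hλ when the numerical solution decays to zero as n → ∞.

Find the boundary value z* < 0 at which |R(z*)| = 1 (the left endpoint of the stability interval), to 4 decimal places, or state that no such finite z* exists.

Test eqn y'=λy, z=hλ:
  k1=λy_n ⇒ h·k1=z·y_n;  k2=λ(1+1/2z)y_n ⇒ h·k2=z(1+1/2z)y_n
  y_{n+1}/y_n = 1 + 1/4z + 3/4z(1+1/2z) = 1 + z + 3/8z²
  so R(z) = 1 + z + 3/8z².

Find x<0 with |R(x)|<1.
x=-0.33: |R|=0.7108
R=1: x+3/8x²=0 ⇒ x=−8/3=-2.6667; min R=1−1/(4·3/8)=0.3333>−1
Confirm numerically:
  x=-2.555: |R|=0.89301 <1
  x=-2.547: |R|=0.88570 <1
  x=-1.808: |R|=0.41782 <1
  x=-2.962: |R|=1.32804 >1
  x=-2.848: |R|=1.19366 >1
So |R|<1 on (-2.6667, 0).

left endpoint -2.6667.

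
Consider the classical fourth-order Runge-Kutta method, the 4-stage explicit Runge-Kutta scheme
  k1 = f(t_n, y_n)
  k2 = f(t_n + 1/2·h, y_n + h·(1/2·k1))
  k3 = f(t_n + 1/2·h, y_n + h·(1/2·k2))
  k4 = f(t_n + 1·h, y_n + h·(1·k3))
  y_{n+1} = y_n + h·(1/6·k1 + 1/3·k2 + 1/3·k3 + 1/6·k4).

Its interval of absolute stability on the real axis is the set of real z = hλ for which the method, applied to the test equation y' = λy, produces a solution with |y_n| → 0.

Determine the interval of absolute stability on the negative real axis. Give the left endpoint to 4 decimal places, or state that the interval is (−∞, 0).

(-2.7853, 0).

Test eqn y'=λy, z=hλ:
  order 4, 4-stage ⇒ R(z)=1+z+z^2/2+z^3/6+z^4/24
  (e.g. R(-0.78)=0.46053, |R|=0.46053)

Boundary: |R(x)|=1, x<0.
x=-0.78: |R|=0.4605
|R(-2.06)|=0.3552 |R(-1.76)|=0.2800 |R(-0.87)|=0.4226
Bisect:
  x_lo=-3.5536 |R|=2.9257  x_hi=-0.1994 |R|=0.8192
  mid=-1.87651 |R|=0.29949 →hi
  mid=-2.71505 |R|=0.89915 →hi
  mid=-3.13431 |R|=1.66700 →lo
  mid=-2.92468 |R|=1.23131 →lo
  mid=-2.81986 |R|=1.05338 →lo
  mid=-2.76745 |R|=0.97344 →hi
  mid=-2.79366 |R|=1.01269 →lo
  ...
  [-2.78547,-2.78527] ⇒ x*=-2.7853
Stable set (-2.7853, 0).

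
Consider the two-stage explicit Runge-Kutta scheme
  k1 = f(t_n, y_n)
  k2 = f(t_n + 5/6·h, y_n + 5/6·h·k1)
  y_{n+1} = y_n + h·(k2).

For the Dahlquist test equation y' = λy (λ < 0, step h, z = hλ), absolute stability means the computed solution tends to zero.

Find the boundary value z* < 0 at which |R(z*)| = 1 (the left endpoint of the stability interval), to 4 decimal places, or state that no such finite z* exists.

Set f=λy, z=hλ:
  k1=λy_n ⇒ h·k1=z·y_n;  k2=λ(1+5/6z)y_n ⇒ h·k2=z(1+5/6z)y_n
  y_{n+1}/y_n = 1 + z(1+5/6z) = 1 + z + 5/6z²
  R(z) = 1 + z + 5/6z².

Solve |R(x)|<1 on ℝ⁻.
x=-1.41: |R|=1.2468
R=1: x+5/6x²=0 ⇒ x=−6/5=-1.2000; min R=1−1/(4·5/6)=0.7000>−1
Confirm numerically:
  x=-1.121: |R|=0.92620 <1
  x=-0.974: |R|=0.81656 <1
  x=-0.972: |R|=0.81532 <1
  x=-0.873: |R|=0.76211 <1
  x=-1.601: |R|=1.53500 >1
  x=-1.258: |R|=1.06080 >1
Interval (-1.2000, 0).

z* = -1.2000.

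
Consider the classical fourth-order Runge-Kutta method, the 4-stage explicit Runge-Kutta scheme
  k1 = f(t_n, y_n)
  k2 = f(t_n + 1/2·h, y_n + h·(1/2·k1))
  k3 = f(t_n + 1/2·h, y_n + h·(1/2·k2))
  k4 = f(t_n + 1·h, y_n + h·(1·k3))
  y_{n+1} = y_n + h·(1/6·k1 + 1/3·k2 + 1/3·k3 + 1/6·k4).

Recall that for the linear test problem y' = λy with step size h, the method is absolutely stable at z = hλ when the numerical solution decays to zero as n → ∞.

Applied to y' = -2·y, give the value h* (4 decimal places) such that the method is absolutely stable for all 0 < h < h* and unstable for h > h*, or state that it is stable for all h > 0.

(-2.7853,0); λ=-2 ⇒ h* = 1.3926.

Set f=λy, z=hλ:
  order 4, 4-stage ⇒ R(z)=1+z+z^2/2+z^3/6+z^4/24
  (e.g. R(-0.36)=0.69772, |R|=0.69772)

Solve |R(x)|<1 on ℝ⁻.
x=-0.36: |R|=0.6977
|R(-1.34)|=0.2911 |R(-0.94)|=0.3959 |R(-0.87)|=0.4226
Bisect:
  x_lo=-3.4743 |R|=2.6426  x_hi=-0.3816 |R|=0.6828
  mid=-1.92798 |R|=0.31186 →hi
  mid=-2.70116 |R|=0.88038 →hi
  mid=-3.08775 |R|=1.56035 →lo
  mid=-2.89445 |R|=1.17744 →lo
  mid=-2.79780 |R|=1.01903 →lo
  mid=-2.74948 |R|=0.94733 →hi
  mid=-2.77364 |R|=0.98258 →hi
  mid=-2.78572 |R|=1.00065 →lo
  mid=-2.77968 |R|=0.99157 →hi
  ...
  [-2.78535,-2.78516] ⇒ x*=-2.7853
So |R|<1 on (-2.7853, 0).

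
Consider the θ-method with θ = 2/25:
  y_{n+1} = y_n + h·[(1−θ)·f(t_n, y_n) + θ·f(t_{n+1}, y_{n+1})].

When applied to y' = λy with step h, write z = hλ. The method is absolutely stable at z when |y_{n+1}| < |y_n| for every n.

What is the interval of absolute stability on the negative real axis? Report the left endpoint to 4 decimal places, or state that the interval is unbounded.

z∈(-2.3810,0).

Test eqn y'=λy, z=hλ:
  y_{n+1} = y_n + z·[23/25·y_n + 2/25·y_{n+1}] ⇒ (1 − 2/25z)y_{n+1} = (1 + 23/25z)y_n
  Hence R(z) = (1 + 23/25z)/(1 − 2/25z).

Find x<0 with |R(x)|<1.
x=-0.6: |R|=0.4275
R=−1: 1+23/25x = −1+2/25x ⇒ -21/25x=2 ⇒ x=2/(-21/25)=-2.3810
Confirm numerically:
  x=-1.843: |R|=0.60618 <1
  x=-1.252: |R|=0.13802 <1
  x=-1.021: |R|=0.05610 <1
  x=-2.895: |R|=1.35060 >1
  x=-2.684: |R|=1.20956 >1
  x=-2.615: |R|=1.16259 >1
Interval (-2.3810, 0).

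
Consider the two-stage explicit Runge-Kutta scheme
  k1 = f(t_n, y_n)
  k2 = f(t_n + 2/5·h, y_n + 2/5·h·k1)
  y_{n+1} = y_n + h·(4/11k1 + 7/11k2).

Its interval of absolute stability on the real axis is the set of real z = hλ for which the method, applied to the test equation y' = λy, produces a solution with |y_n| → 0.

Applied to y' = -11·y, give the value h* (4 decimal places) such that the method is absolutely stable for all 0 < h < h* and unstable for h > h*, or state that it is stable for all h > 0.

(-3.9286,0); λ=-11 ⇒ h* = (55/14)/11 = 0.3571.

On y'=λy, z=hλ:
  k1=λy_n ⇒ h·k1=z·y_n;  k2=λ(1+2/5z)y_n ⇒ h·k2=z(1+2/5z)y_n
  y_{n+1}/y_n = 1 + 4/11z + 7/11z(1+2/5z) = 1 + z + 14/55z²
  so R(z) = 1 + z + 14/55z².

Need |R(x)|<1, x<0.
x=-1.56: |R|=0.0595
R=1: x+14/55x²=0 ⇒ x=−55/14=-3.9286; min R=1−1/(4·14/55)=0.0179>−1
Confirm numerically:
  x=-3.779: |R|=0.85612 <1
  x=-3.346: |R|=0.50382 <1
  x=-2.009: |R|=0.01837 <1
  x=-4.191: |R|=1.27996 >1
  x=-4.049: |R|=1.12412 >1
So |R|<1 on (-3.9286, 0).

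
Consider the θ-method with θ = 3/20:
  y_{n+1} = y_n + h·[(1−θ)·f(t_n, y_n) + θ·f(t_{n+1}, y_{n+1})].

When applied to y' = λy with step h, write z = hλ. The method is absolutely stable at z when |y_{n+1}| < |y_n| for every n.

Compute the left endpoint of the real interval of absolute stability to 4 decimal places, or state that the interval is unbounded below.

z* = -2.8571.

On y'=λy, z=hλ:
  y_{n+1} = y_n + z·[17/20·y_n + 3/20·y_{n+1}] ⇒ (1 − 3/20z)y_{n+1} = (1 + 17/20z)y_n
  ⇒ R(z) = (1 + 17/20z)/(1 − 3/20z).

Find x<0 with |R(x)|<1.
x=-1.64: |R|=0.3162
R=−1: 1+17/20x = −1+3/20x ⇒ -7/10x=2 ⇒ x=2/(-7/10)=-2.8571
Confirm numerically:
  x=-2.795: |R|=0.96935 <1
  x=-2.696: |R|=0.91968 <1
  x=-2.505: |R|=0.82083 <1
  x=-1.659: |R|=0.32842 <1
  x=-3.375: |R|=1.24066 >1
  x=-3.254: |R|=1.18668 >1
  x=-2.945: |R|=1.04266 >1
Stable set (-2.8571, 0).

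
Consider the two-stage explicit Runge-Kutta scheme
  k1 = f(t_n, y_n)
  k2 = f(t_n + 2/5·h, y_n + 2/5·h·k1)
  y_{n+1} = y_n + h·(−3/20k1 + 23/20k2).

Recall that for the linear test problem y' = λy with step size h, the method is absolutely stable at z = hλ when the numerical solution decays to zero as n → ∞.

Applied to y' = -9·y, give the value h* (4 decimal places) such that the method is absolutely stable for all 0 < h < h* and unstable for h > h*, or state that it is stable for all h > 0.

Test eqn y'=λy, z=hλ:
  k1=λy_n ⇒ h·k1=z·y_n;  k2=λ(1+2/5z)y_n ⇒ h·k2=z(1+2/5z)y_n
  y_{n+1}/y_n = 1 − 3/20z + 23/20z(1+2/5z) = 1 + z + 23/50z²
  Hence R(z) = 1 + z + 23/50z².

Solve |R(x)|<1 on ℝ⁻.
x=-0.77: |R|=0.5027
R=1: x+23/50x²=0 ⇒ x=−50/23=-2.1739; min R=1−1/(4·23/50)=0.4565>−1
Confirm numerically:
  x=-2.073: |R|=0.90377 <1
  x=-1.387: |R|=0.49793 <1
  x=-1.355: |R|=0.48957 <1
  x=-2.619: |R|=1.53621 >1
  x=-2.615: |R|=1.53058 >1
  x=-2.306: |R|=1.14011 >1
Stable set (-2.1739, 0).

(-2.1739,0); λ=-9 ⇒ h* = (50/23)/9 = 0.2415.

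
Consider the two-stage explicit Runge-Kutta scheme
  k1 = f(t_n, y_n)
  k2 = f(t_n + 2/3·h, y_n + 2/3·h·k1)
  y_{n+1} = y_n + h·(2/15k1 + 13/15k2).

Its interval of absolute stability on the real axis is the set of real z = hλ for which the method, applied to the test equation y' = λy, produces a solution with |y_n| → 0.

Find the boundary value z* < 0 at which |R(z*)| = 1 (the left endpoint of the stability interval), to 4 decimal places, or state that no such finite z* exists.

z* = -1.7308.

Test eqn y'=λy, z=hλ:
  k1=λy_n ⇒ h·k1=z·y_n;  k2=λ(1+2/3z)y_n ⇒ h·k2=z(1+2/3z)y_n
  y_{n+1}/y_n = 1 + 2/15z + 13/15z(1+2/3z) = 1 + z + 26/45z²
  ⇒ R(z) = 1 + z + 26/45z².

Find x<0 with |R(x)|<1.
x=-0.91: |R|=0.5685
R=1: x+26/45x²=0 ⇒ x=−45/26=-1.7308; min R=1−1/(4·26/45)=0.5673>−1
Confirm numerically:
  x=-1.642: |R|=0.91578 <1
  x=-1.068: |R|=0.59103 <1
  x=-0.804: |R|=0.56948 <1
  x=-2.200: |R|=1.59644 >1
  x=-2.109: |R|=1.46089 >1
  x=-1.924: |R|=1.21480 >1
Interval (-1.7308, 0).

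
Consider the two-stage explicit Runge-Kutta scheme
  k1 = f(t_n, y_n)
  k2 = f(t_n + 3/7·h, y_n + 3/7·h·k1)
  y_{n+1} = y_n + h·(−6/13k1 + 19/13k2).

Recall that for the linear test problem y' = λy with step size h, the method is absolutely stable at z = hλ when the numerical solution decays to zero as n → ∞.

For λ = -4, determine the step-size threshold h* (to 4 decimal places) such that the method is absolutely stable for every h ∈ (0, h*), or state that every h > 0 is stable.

(-1.5965,0); λ=-4 ⇒ h* = (91/57)/4 = 0.3991.

On y'=λy, z=hλ:
  k1=λy_n ⇒ h·k1=z·y_n;  k2=λ(1+3/7z)y_n ⇒ h·k2=z(1+3/7z)y_n
  y_{n+1}/y_n = 1 − 6/13z + 19/13z(1+3/7z) = 1 + z + 57/91z²
  ⇒ R(z) = 1 + z + 57/91z².

Need |R(x)|<1, x<0.
x=-1.01: |R|=0.6290
R=1: x+57/91x²=0 ⇒ x=−91/57=-1.5965; min R=1−1/(4·57/91)=0.6009>−1
Confirm numerically:
  x=-1.225: |R|=0.71495 <1
  x=-1.073: |R|=0.64816 <1
  x=-0.864: |R|=0.60359 <1
  x=-2.111: |R|=1.68032 >1
  x=-1.999: |R|=1.50399 >1
Interval (-1.5965, 0).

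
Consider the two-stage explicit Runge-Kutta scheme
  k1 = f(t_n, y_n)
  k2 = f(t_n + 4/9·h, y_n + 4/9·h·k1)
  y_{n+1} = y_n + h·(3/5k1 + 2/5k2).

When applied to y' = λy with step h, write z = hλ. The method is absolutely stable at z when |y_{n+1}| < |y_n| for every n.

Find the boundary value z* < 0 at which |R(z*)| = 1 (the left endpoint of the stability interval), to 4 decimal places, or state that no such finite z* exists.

left endpoint -5.6250.

Test eqn y'=λy, z=hλ:
  k1=λy_n ⇒ h·k1=z·y_n;  k2=λ(1+4/9z)y_n ⇒ h·k2=z(1+4/9z)y_n
  y_{n+1}/y_n = 1 + 3/5z + 2/5z(1+4/9z) = 1 + z + 8/45z²
  Hence R(z) = 1 + z + 8/45z².

Boundary: |R(x)|=1, x<0.
x=-1.26: |R|=0.0222
R=1: x+8/45x²=0 ⇒ x=−45/8=-5.6250; min R=1−1/(4·8/45)=-0.4062>−1
Confirm numerically:
  x=-4.187: |R|=0.07038 <1
  x=-3.527: |R|=0.31549 <1
  x=-2.466: |R|=0.38491 <1
  x=-6.048: |R|=1.45481 >1
  x=-5.710: |R|=1.08628 >1
Stable set (-5.6250, 0).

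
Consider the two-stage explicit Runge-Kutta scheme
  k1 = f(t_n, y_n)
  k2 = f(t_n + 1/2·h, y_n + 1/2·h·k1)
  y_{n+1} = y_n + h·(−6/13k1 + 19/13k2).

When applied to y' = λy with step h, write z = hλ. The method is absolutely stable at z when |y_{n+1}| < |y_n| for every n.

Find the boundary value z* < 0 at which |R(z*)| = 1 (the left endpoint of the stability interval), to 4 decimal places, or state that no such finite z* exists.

Set f=λy, z=hλ:
  k1=λy_n ⇒ h·k1=z·y_n;  k2=λ(1+1/2z)y_n ⇒ h·k2=z(1+1/2z)y_n
  y_{n+1}/y_n = 1 − 6/13z + 19/13z(1+1/2z) = 1 + z + 19/26z²
  Hence R(z) = 1 + z + 19/26z².

Solve |R(x)|<1 on ℝ⁻.
x=-1.14: |R|=0.8097
R=1: x+19/26x²=0 ⇒ x=−26/19=-1.3684; min R=1−1/(4·19/26)=0.6579>−1
Confirm numerically:
  x=-1.076: |R|=0.77007 <1
  x=-0.955: |R|=0.71148 <1
  x=-0.828: |R|=0.67300 <1
  x=-0.749: |R|=0.66096 <1
  x=-1.967: |R|=1.86041 >1
  x=-1.956: |R|=1.83988 >1
  x=-1.487: |R|=1.12885 >1
Interval (-1.3684, 0).

z* = -1.3684.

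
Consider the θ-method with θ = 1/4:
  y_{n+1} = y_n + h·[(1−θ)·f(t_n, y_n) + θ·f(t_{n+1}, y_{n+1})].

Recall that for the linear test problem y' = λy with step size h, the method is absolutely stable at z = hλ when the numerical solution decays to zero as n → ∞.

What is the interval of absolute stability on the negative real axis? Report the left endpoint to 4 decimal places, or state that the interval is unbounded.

Test eqn y'=λy, z=hλ:
  y_{n+1} = y_n + z·[3/4·y_n + 1/4·y_{n+1}] ⇒ (1 − 1/4z)y_{n+1} = (1 + 3/4z)y_n
  so R(z) = (1 + 3/4z)/(1 − 1/4z).

Need |R(x)|<1, x<0.
x=-1.56: |R|=0.1223
R=−1: 1+3/4x = −1+1/4x ⇒ -1/2x=2 ⇒ x=2/(-1/2)=-4.0000
Confirm numerically:
  x=-3.231: |R|=0.78730 <1
  x=-2.786: |R|=0.64220 <1
  x=-2.538: |R|=0.55277 <1
  x=-4.305: |R|=1.07345 >1
  x=-4.121: |R|=1.02980 >1
So |R|<1 on (-4.0000, 0).

z∈(-4.0000,0).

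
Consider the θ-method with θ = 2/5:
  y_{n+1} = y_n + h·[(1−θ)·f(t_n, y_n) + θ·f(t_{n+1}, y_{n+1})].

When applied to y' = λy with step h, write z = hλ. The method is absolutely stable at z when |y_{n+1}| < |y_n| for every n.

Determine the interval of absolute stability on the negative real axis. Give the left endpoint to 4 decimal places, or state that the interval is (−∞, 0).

z∈(-10.0000,0).

With y'=λy (z=hλ):
  y_{n+1} = y_n + z·[3/5·y_n + 2/5·y_{n+1}] ⇒ (1 − 2/5z)y_{n+1} = (1 + 3/5z)y_n
  so R(z) = (1 + 3/5z)/(1 − 2/5z).

Solve |R(x)|<1 on ℝ⁻.
x=-1.35: |R|=0.1234
R=−1: 1+3/5x = −1+2/5x ⇒ -1/5x=2 ⇒ x=2/(-1/5)=-10.0000
Confirm numerically:
  x=-9.894: |R|=0.99572 <1
  x=-5.629: |R|=0.73115 <1
  x=-5.298: |R|=0.69851 <1
  x=-5.100: |R|=0.67763 <1
  x=-10.426: |R|=1.01648 >1
  x=-10.153: |R|=1.00605 >1
Interval (-10.0000, 0).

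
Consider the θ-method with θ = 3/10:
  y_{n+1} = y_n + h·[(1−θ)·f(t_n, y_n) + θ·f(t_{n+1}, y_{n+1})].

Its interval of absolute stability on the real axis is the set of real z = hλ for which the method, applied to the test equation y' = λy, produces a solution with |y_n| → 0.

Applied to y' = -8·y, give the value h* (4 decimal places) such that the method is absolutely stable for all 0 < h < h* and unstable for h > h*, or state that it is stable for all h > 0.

(-5.0000,0); λ=-8 ⇒ h* = (5)/8 = 0.6250.

Set f=λy, z=hλ:
  y_{n+1} = y_n + z·[7/10·y_n + 3/10·y_{n+1}] ⇒ (1 − 3/10z)y_{n+1} = (1 + 7/10z)y_n
  so R(z) = (1 + 7/10z)/(1 − 3/10z).

Need |R(x)|<1, x<0.
x=-0.46: |R|=0.5958
R=−1: 1+7/10x = −1+3/10x ⇒ -2/5x=2 ⇒ x=2/(-2/5)=-5.0000
Confirm numerically:
  x=-4.534: |R|=0.92102 <1
  x=-2.517: |R|=0.43411 <1
  x=-2.287: |R|=0.35638 <1
  x=-2.034: |R|=0.26320 <1
  x=-5.553: |R|=1.08297 >1
  x=-5.057: |R|=1.00906 >1
Interval (-5.0000, 0).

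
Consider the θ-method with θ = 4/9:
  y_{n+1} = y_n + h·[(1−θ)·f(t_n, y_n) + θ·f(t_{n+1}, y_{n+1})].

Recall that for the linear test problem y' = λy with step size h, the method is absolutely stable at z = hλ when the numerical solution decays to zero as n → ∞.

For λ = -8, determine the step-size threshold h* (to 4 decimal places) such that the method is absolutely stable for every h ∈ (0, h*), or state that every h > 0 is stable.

(-18.0000,0); λ=-8 ⇒ h* = (18)/8 = 2.2500.

Set f=λy, z=hλ:
  y_{n+1} = y_n + z·[5/9·y_n + 4/9·y_{n+1}] ⇒ (1 − 4/9z)y_{n+1} = (1 + 5/9z)y_n
  R(z) = (1 + 5/9z)/(1 − 4/9z).

Boundary: |R(x)|=1, x<0.
x=-1.54: |R|=0.0858
R=−1: 1+5/9x = −1+4/9x ⇒ -1/9x=2 ⇒ x=2/(-1/9)=-18.0000
Confirm numerically:
  x=-16.590: |R|=0.98129 <1
  x=-15.928: |R|=0.97150 <1
  x=-12.623: |R|=0.90962 <1
  x=-8.700: |R|=0.78767 <1
  x=-18.408: |R|=1.00494 >1
  x=-18.362: |R|=1.00439 >1
  x=-18.353: |R|=1.00428 >1
So |R|<1 on (-18.0000, 0).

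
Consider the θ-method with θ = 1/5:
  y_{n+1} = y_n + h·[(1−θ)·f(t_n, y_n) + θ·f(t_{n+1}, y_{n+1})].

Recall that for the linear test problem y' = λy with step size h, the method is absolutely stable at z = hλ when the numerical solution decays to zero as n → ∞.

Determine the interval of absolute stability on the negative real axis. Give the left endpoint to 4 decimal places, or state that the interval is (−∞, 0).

z∈(-3.3333,0).

Set f=λy, z=hλ:
  y_{n+1} = y_n + z·[4/5·y_n + 1/5·y_{n+1}] ⇒ (1 − 1/5z)y_{n+1} = (1 + 4/5z)y_n
  so R(z) = (1 + 4/5z)/(1 − 1/5z).

Boundary: |R(x)|=1, x<0.
x=-0.98: |R|=0.1806
R=−1: 1+4/5x = −1+1/5x ⇒ -3/5x=2 ⇒ x=2/(-3/5)=-3.3333
Confirm numerically:
  x=-2.726: |R|=0.76417 <1
  x=-2.264: |R|=0.55837 <1
  x=-2.171: |R|=0.51374 <1
  x=-1.949: |R|=0.40236 <1
  x=-3.779: |R|=1.15230 >1
  x=-3.613: |R|=1.09741 >1
  x=-3.371: |R|=1.01350 >1
Interval (-3.3333, 0).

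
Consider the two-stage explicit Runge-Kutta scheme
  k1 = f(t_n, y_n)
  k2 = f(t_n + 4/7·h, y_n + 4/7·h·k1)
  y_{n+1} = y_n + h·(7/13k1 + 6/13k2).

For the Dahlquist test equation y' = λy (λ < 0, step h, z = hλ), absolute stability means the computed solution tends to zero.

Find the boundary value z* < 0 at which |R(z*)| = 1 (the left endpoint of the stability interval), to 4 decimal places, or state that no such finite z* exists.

left endpoint -3.7917.

Test eqn y'=λy, z=hλ:
  k1=λy_n ⇒ h·k1=z·y_n;  k2=λ(1+4/7z)y_n ⇒ h·k2=z(1+4/7z)y_n
  y_{n+1}/y_n = 1 + 7/13z + 6/13z(1+4/7z) = 1 + z + 24/91z²
  so R(z) = 1 + z + 24/91z².

Solve |R(x)|<1 on ℝ⁻.
x=-1.63: |R|=0.0707
R=1: x+24/91x²=0 ⇒ x=−91/24=-3.7917; min R=1−1/(4·24/91)=0.0521>−1
Confirm numerically:
  x=-3.305: |R|=0.57580 <1
  x=-3.095: |R|=0.43134 <1
  x=-2.242: |R|=0.08369 <1
  x=-4.153: |R|=1.39577 >1
  x=-3.915: |R|=1.12735 >1
Interval (-3.7917, 0).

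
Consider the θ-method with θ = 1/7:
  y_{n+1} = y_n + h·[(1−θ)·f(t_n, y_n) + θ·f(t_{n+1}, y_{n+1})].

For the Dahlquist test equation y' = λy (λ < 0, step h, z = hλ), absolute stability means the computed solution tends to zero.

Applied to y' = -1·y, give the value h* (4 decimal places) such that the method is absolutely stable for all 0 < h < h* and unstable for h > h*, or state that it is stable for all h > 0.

(-2.8000,0); λ=-1 ⇒ h* = (14/5)/1 = 2.8000.

Set f=λy, z=hλ:
  y_{n+1} = y_n + z·[6/7·y_n + 1/7·y_{n+1}] ⇒ (1 − 1/7z)y_{n+1} = (1 + 6/7z)y_n
  so R(z) = (1 + 6/7z)/(1 − 1/7z).

Find x<0 with |R(x)|<1.
x=-1.46: |R|=0.2080
R=−1: 1+6/7x = −1+1/7x ⇒ -5/7x=2 ⇒ x=2/(-5/7)=-2.8000
Confirm numerically:
  x=-2.263: |R|=0.71014 <1
  x=-2.153: |R|=0.64656 <1
  x=-1.949: |R|=0.52453 <1
  x=-3.380: |R|=1.27938 >1
  x=-3.141: |R|=1.16813 >1
  x=-3.013: |R|=1.10636 >1
So |R|<1 on (-2.8000, 0).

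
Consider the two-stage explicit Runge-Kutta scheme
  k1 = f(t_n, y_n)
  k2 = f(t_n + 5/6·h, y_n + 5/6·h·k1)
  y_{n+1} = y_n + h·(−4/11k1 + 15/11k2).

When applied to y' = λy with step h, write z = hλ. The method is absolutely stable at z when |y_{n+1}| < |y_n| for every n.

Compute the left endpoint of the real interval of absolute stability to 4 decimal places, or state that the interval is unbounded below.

Test eqn y'=λy, z=hλ:
  k1=λy_n ⇒ h·k1=z·y_n;  k2=λ(1+5/6z)y_n ⇒ h·k2=z(1+5/6z)y_n
  y_{n+1}/y_n = 1 − 4/11z + 15/11z(1+5/6z) = 1 + z + 25/22z²
  ⇒ R(z) = 1 + z + 25/22z².

Need |R(x)|<1, x<0.
x=-1.46: |R|=1.9623
R=1: x+25/22x²=0 ⇒ x=−22/25=-0.8800; min R=1−1/(4·25/22)=0.7800>−1
Confirm numerically:
  x=-0.638: |R|=0.82455 <1
  x=-0.542: |R|=0.79182 <1
  x=-0.367: |R|=0.78606 <1
  x=-1.368: |R|=1.75862 >1
  x=-1.126: |R|=1.31477 >1
Stable set (-0.8800, 0).

z* = -0.8800.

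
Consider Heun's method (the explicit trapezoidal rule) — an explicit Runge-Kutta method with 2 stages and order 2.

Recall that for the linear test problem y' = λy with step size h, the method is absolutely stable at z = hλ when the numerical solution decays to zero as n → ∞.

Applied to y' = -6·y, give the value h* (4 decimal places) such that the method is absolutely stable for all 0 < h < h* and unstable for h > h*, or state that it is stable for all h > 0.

(-2.0000,0); λ=-6 ⇒ h* = 0.3333.

With y'=λy (z=hλ):
  order 2, 2-stage ⇒ R(z)=1+z+z^2/2
  (e.g. R(-1.28)=0.53920, |R|=0.53920)

Solve |R(x)|<1 on ℝ⁻.
x=-1.28: |R|=0.5392
|R(-2.14)|=1.1498 |R(-0.57)|=0.5924 |R(-0.55)|=0.6013
Bisect:
  x_lo=-2.6140 |R|=1.8025  x_hi=-0.1977 |R|=0.8218
  mid=-1.40587 |R|=0.58236 →hi
  mid=-2.00993 |R|=1.00998 →lo
  mid=-1.70790 |R|=0.75056 →hi
  mid=-1.85892 |R|=0.86887 →hi
  mid=-1.93442 |R|=0.93657 →hi
  mid=-1.97218 |R|=0.97257 →hi
  mid=-1.99106 |R|=0.99110 →hi
  mid=-2.00049 |R|=1.00049 →lo
  ...
  [-2.00005,-1.99990] ⇒ x*=-2.0000
Interval (-2.0000, 0).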